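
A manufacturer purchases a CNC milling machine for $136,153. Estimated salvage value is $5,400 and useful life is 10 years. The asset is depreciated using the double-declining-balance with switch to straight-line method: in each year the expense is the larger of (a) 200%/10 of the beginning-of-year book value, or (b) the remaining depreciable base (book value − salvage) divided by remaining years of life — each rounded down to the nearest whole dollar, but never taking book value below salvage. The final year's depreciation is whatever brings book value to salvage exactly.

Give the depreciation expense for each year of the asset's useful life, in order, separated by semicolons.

$27,230; $21,784; $17,427; $13,942; $11,154; $8,923; $7,573; $7,573; $7,573; $7,574

Depreciable base = $136,153 − $5,400 = $130,753.
Year 1: DB = ⌊$136,153 × 200%/10⌋ = $27,230; SL = ⌊$130,753/10⌋ = $13,075 → take DB $27,230. Book value $108,923.
Year 2: DB = ⌊$108,923 × 200%/10⌋ = $21,784; SL = ⌊$103,523/9⌋ = $11,502 → take DB $21,784. Book value $87,139.
Year 3: DB = ⌊$87,139 × 200%/10⌋ = $17,427; SL = ⌊$81,739/8⌋ = $10,217 → take DB $17,427. Book value $69,712.
Year 4: DB = ⌊$69,712 × 200%/10⌋ = $13,942; SL = ⌊$64,312/7⌋ = $9,187 → take DB $13,942. Book value $55,770.
Year 5: DB = ⌊$55,770 × 200%/10⌋ = $11,154; SL = ⌊$50,370/6⌋ = $8,395 → take DB $11,154. Book value $44,616.
Year 6: DB = ⌊$44,616 × 200%/10⌋ = $8,923; SL = ⌊$39,216/5⌋ = $7,843 → take DB $8,923. Book value $35,693.
Year 7: DB = ⌊$35,693 × 200%/10⌋ = $7,138; SL = ⌊$30,293/4⌋ = $7,573 → take SL $7,573. Book value $28,120.
Year 8: DB = ⌊$28,120 × 200%/10⌋ = $5,624; SL = ⌊$22,720/3⌋ = $7,573 → take SL $7,573. Book value $20,547.
Year 9: DB = ⌊$20,547 × 200%/10⌋ = $4,109; SL = ⌊$15,147/2⌋ = $7,573 → take SL $7,573. Book value $12,974.
Year 10 (final): $12,974 − $5,400 = $7,574. Book value $5,400.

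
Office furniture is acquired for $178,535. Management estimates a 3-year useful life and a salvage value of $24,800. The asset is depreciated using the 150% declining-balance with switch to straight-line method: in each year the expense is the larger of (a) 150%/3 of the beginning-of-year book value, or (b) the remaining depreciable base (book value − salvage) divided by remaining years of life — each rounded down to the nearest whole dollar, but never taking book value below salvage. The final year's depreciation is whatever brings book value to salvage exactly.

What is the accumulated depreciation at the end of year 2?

Depreciable base = $178,535 − $24,800 = $153,735.
Year 1: DB = ⌊$178,535 × 150%/3⌋ = $89,267; SL = ⌊$153,735/3⌋ = $51,245 → take DB $89,267. Book value $89,268.
Year 2: DB = ⌊$89,268 × 150%/3⌋ = $44,634; SL = ⌊$64,468/2⌋ = $32,234 → take DB $44,634. Book value $44,634.
Accumulated through year 2 = $178,535 − $44,634 = $133,901.

$133,901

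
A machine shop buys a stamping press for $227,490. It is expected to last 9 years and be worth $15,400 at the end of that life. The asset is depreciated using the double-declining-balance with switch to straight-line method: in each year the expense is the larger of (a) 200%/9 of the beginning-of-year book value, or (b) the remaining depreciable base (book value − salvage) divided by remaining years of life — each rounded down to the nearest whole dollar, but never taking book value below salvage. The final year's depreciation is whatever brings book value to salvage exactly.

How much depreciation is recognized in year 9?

$11,654

Depreciable base = $227,490 − $15,400 = $212,090.
Year 1: DB = ⌊$227,490 × 200%/9⌋ = $50,553; SL = ⌊$212,090/9⌋ = $23,565 → take DB $50,553. Book value $176,937.
Year 2: DB = ⌊$176,937 × 200%/9⌋ = $39,319; SL = ⌊$161,537/8⌋ = $20,192 → take DB $39,319. Book value $137,618.
Year 3: DB = ⌊$137,618 × 200%/9⌋ = $30,581; SL = ⌊$122,218/7⌋ = $17,459 → take DB $30,581. Book value $107,037.
Year 4: DB = ⌊$107,037 × 200%/9⌋ = $23,786; SL = ⌊$91,637/6⌋ = $15,272 → take DB $23,786. Book value $83,251.
Year 5: DB = ⌊$83,251 × 200%/9⌋ = $18,500; SL = ⌊$67,851/5⌋ = $13,570 → take DB $18,500. Book value $64,751.
Year 6: DB = ⌊$64,751 × 200%/9⌋ = $14,389; SL = ⌊$49,351/4⌋ = $12,337 → take DB $14,389. Book value $50,362.
Year 7: DB = ⌊$50,362 × 200%/9⌋ = $11,191; SL = ⌊$34,962/3⌋ = $11,654 → take SL $11,654. Book value $38,708.
Year 8: DB = ⌊$38,708 × 200%/9⌋ = $8,601; SL = ⌊$23,308/2⌋ = $11,654 → take SL $11,654. Book value $27,054.
Year 9 (final): $27,054 − $15,400 = $11,654. Book value $15,400.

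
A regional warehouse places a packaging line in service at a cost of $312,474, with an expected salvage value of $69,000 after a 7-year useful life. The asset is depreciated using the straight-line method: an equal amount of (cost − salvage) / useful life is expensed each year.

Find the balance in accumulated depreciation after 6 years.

Depreciable base = $312,474 − $69,000 = $243,474.
Annual expense = $243,474 / 7 = $34,782.
End of year 1: book value $277,692.
End of year 2: book value $242,910.
End of year 3: book value $208,128.
End of year 4: book value $173,346.
End of year 5: book value $138,564.
End of year 6: book value $103,782.
Accumulated through year 6 = $312,474 − $103,782 = $208,692.

$208,692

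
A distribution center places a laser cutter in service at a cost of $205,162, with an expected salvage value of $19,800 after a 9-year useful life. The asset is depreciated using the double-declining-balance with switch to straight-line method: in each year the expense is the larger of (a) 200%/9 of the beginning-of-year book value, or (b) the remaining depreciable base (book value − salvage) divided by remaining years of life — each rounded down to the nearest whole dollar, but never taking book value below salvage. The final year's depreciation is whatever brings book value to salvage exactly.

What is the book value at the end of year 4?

$75,080

Depreciable base = $205,162 − $19,800 = $185,362.
Year 1: DB = ⌊$205,162 × 200%/9⌋ = $45,591; SL = ⌊$185,362/9⌋ = $20,595 → take DB $45,591. Book value $159,571.
Year 2: DB = ⌊$159,571 × 200%/9⌋ = $35,460; SL = ⌊$139,771/8⌋ = $17,471 → take DB $35,460. Book value $124,111.
Year 3: DB = ⌊$124,111 × 200%/9⌋ = $27,580; SL = ⌊$104,311/7⌋ = $14,901 → take DB $27,580. Book value $96,531.
Year 4: DB = ⌊$96,531 × 200%/9⌋ = $21,451; SL = ⌊$76,731/6⌋ = $12,788 → take DB $21,451. Book value $75,080.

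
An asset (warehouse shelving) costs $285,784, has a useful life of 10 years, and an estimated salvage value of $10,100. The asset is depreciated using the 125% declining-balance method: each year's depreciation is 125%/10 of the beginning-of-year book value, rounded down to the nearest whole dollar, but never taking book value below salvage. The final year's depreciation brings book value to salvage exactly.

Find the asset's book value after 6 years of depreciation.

Depreciable base = $285,784 − $10,100 = $275,684.
Year 1: ⌊$285,784 × 125%/10⌋ = $35,723. Book value $250,061.
Year 2: ⌊$250,061 × 125%/10⌋ = $31,257. Book value $218,804.
Year 3: ⌊$218,804 × 125%/10⌋ = $27,350. Book value $191,454.
Year 4: ⌊$191,454 × 125%/10⌋ = $23,931. Book value $167,523.
Year 5: ⌊$167,523 × 125%/10⌋ = $20,940. Book value $146,583.
Year 6: ⌊$146,583 × 125%/10⌋ = $18,322. Book value $128,261.

$128,261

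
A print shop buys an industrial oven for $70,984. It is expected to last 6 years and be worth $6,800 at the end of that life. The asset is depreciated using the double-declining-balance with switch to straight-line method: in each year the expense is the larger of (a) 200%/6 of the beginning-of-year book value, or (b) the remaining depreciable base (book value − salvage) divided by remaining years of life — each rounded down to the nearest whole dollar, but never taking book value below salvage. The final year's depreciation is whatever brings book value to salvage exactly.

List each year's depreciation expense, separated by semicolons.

Depreciable base = $70,984 − $6,800 = $64,184.
Year 1: DB = ⌊$70,984 × 200%/6⌋ = $23,661; SL = ⌊$64,184/6⌋ = $10,697 → take DB $23,661. Book value $47,323.
Year 2: DB = ⌊$47,323 × 200%/6⌋ = $15,774; SL = ⌊$40,523/5⌋ = $8,104 → take DB $15,774. Book value $31,549.
Year 3: DB = ⌊$31,549 × 200%/6⌋ = $10,516; SL = ⌊$24,749/4⌋ = $6,187 → take DB $10,516. Book value $21,033.
Year 4: DB = ⌊$21,033 × 200%/6⌋ = $7,011; SL = ⌊$14,233/3⌋ = $4,744 → take DB $7,011. Book value $14,022.
Year 5: DB = ⌊$14,022 × 200%/6⌋ = $4,674; SL = ⌊$7,222/2⌋ = $3,611 → take DB $4,674. Book value $9,348.
Year 6 (final): $9,348 − $6,800 = $2,548. Book value $6,800.

$23,661; $15,774; $10,516; $7,011; $4,674; $2,548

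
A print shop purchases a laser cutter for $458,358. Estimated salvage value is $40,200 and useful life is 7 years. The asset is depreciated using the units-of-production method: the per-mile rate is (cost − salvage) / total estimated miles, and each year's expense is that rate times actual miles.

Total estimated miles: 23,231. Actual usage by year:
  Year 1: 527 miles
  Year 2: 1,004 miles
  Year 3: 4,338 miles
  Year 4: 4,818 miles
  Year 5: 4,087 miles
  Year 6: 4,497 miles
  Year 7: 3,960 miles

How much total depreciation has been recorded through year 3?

Depreciable base = $458,358 − $40,200 = $418,158.
Rate = $418,158 / 23,231 miles = $18 per mile.
Year 1: 527 × $18 = $9,486. Book value $448,872.
Year 2: 1,004 × $18 = $18,072. Book value $430,800.
Year 3: 4,338 × $18 = $78,084. Book value $352,716.
Accumulated through year 3 = $458,358 − $352,716 = $105,642.

$105,642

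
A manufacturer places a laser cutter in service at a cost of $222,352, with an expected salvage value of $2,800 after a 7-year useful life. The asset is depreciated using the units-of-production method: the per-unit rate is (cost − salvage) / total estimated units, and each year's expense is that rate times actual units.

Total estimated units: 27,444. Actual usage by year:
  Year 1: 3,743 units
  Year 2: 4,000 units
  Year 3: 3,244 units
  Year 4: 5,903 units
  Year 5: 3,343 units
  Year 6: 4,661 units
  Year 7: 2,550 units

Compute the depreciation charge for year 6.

$37,288

Depreciable base = $222,352 − $2,800 = $219,552.
Rate = $219,552 / 27,444 units = $8 per unit.
Year 1: 3,743 × $8 = $29,944. Book value $192,408.
Year 2: 4,000 × $8 = $32,000. Book value $160,408.
Year 3: 3,244 × $8 = $25,952. Book value $134,456.
Year 4: 5,903 × $8 = $47,224. Book value $87,232.
Year 5: 3,343 × $8 = $26,744. Book value $60,488.
Year 6: 4,661 × $8 = $37,288. Book value $23,200.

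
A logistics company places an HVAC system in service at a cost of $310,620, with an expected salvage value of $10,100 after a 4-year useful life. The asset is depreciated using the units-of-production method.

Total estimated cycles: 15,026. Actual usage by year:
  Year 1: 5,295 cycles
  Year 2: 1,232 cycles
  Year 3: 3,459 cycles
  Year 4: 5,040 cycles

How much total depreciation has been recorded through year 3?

$199,720

Depreciable base = $310,620 − $10,100 = $300,520.
Rate = $300,520 / 15,026 cycles = $20 per cycle.
Year 1: 5,295 × $20 = $105,900. Book value $204,720.
Year 2: 1,232 × $20 = $24,640. Book value $180,080.
Year 3: 3,459 × $20 = $69,180. Book value $110,900.
Accumulated through year 3 = $310,620 − $110,900 = $199,720.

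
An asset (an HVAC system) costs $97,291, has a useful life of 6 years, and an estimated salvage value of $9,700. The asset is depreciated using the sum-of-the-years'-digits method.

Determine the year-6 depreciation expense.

Depreciable base = $97,291 − $9,700 = $87,591.
Sum of the years' digits = 6+5+4+3+2+1 = 21.
Year 1: $87,591 × 6/21 = $25,026. Book value $72,265.
Year 2: $87,591 × 5/21 = $20,855. Book value $51,410.
Year 3: $87,591 × 4/21 = $16,684. Book value $34,726.
Year 4: $87,591 × 3/21 = $12,513. Book value $22,213.
Year 5: $87,591 × 2/21 = $8,342. Book value $13,871.
Year 6: $87,591 × 1/21 = $4,171. Book value $9,700.

$4,171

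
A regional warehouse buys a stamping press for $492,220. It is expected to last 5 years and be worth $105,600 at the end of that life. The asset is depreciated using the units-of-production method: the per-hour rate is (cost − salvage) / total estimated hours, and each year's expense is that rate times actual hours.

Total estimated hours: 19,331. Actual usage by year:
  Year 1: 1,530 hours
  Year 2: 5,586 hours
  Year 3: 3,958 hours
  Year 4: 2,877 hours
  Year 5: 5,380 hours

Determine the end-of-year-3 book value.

$270,740

Depreciable base = $492,220 − $105,600 = $386,620.
Rate = $386,620 / 19,331 hours = $20 per hour.
Year 1: 1,530 × $20 = $30,600. Book value $461,620.
Year 2: 5,586 × $20 = $111,720. Book value $349,900.
Year 3: 3,958 × $20 = $79,160. Book value $270,740.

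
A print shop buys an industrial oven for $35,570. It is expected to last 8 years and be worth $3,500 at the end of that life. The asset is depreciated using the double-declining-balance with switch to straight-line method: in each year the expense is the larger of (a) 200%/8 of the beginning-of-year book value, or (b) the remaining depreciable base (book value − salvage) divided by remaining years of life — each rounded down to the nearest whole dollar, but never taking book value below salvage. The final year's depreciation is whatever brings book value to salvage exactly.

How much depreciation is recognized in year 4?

$3,751

Depreciable base = $35,570 − $3,500 = $32,070.
Year 1: DB = ⌊$35,570 × 200%/8⌋ = $8,892; SL = ⌊$32,070/8⌋ = $4,008 → take DB $8,892. Book value $26,678.
Year 2: DB = ⌊$26,678 × 200%/8⌋ = $6,669; SL = ⌊$23,178/7⌋ = $3,311 → take DB $6,669. Book value $20,009.
Year 3: DB = ⌊$20,009 × 200%/8⌋ = $5,002; SL = ⌊$16,509/6⌋ = $2,751 → take DB $5,002. Book value $15,007.
Year 4: DB = ⌊$15,007 × 200%/8⌋ = $3,751; SL = ⌊$11,507/5⌋ = $2,301 → take DB $3,751. Book value $11,256.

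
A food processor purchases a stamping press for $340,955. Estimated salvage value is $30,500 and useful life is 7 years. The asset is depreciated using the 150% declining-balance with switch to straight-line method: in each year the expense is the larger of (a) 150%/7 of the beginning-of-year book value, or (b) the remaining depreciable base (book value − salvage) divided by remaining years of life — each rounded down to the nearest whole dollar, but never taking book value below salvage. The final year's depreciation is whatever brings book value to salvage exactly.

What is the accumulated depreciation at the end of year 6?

Depreciable base = $340,955 − $30,500 = $310,455.
Year 1: DB = ⌊$340,955 × 150%/7⌋ = $73,061; SL = ⌊$310,455/7⌋ = $44,350 → take DB $73,061. Book value $267,894.
Year 2: DB = ⌊$267,894 × 150%/7⌋ = $57,405; SL = ⌊$237,394/6⌋ = $39,565 → take DB $57,405. Book value $210,489.
Year 3: DB = ⌊$210,489 × 150%/7⌋ = $45,104; SL = ⌊$179,989/5⌋ = $35,997 → take DB $45,104. Book value $165,385.
Year 4: DB = ⌊$165,385 × 150%/7⌋ = $35,439; SL = ⌊$134,885/4⌋ = $33,721 → take DB $35,439. Book value $129,946.
Year 5: DB = ⌊$129,946 × 150%/7⌋ = $27,845; SL = ⌊$99,446/3⌋ = $33,148 → take SL $33,148. Book value $96,798.
Year 6: DB = ⌊$96,798 × 150%/7⌋ = $20,742; SL = ⌊$66,298/2⌋ = $33,149 → take SL $33,149. Book value $63,649.
Accumulated through year 6 = $340,955 − $63,649 = $277,306.

$277,306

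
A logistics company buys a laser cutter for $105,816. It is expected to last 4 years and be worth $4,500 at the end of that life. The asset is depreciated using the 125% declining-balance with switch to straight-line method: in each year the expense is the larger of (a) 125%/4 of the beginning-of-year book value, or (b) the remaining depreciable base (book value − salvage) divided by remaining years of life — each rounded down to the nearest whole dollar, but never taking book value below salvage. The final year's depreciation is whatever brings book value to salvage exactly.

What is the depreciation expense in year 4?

$22,750

Depreciable base = $105,816 − $4,500 = $101,316.
Year 1: DB = ⌊$105,816 × 125%/4⌋ = $33,067; SL = ⌊$101,316/4⌋ = $25,329 → take DB $33,067. Book value $72,749.
Year 2: DB = ⌊$72,749 × 125%/4⌋ = $22,734; SL = ⌊$68,249/3⌋ = $22,749 → take SL $22,749. Book value $50,000.
Year 3: DB = ⌊$50,000 × 125%/4⌋ = $15,625; SL = ⌊$45,500/2⌋ = $22,750 → take SL $22,750. Book value $27,250.
Year 4 (final): $27,250 − $4,500 = $22,750. Book value $4,500.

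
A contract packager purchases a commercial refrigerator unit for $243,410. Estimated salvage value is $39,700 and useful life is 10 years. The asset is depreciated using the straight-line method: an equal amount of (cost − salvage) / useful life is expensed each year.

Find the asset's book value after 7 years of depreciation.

$100,813

Depreciable base = $243,410 − $39,700 = $203,710.
Annual expense = $203,710 / 10 = $20,371.
End of year 1: book value $223,039.
End of year 2: book value $202,668.
End of year 3: book value $182,297.
End of year 4: book value $161,926.
End of year 5: book value $141,555.
End of year 6: book value $121,184.
End of year 7: book value $100,813.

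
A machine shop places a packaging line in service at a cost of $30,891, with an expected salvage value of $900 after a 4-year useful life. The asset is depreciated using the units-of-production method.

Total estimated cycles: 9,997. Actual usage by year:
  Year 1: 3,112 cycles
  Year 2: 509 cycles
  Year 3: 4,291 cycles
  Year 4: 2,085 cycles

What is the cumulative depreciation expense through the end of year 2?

Depreciable base = $30,891 − $900 = $29,991.
Rate = $29,991 / 9,997 cycles = $3 per cycle.
Year 1: 3,112 × $3 = $9,336. Book value $21,555.
Year 2: 509 × $3 = $1,527. Book value $20,028.
Accumulated through year 2 = $30,891 − $20,028 = $10,863.

$10,863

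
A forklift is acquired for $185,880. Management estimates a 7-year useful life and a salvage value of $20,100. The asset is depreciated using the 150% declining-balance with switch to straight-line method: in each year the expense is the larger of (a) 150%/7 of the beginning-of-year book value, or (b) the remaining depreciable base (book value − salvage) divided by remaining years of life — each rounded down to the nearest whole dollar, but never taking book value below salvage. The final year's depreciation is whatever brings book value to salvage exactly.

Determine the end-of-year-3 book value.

$90,164

Depreciable base = $185,880 − $20,100 = $165,780.
Year 1: DB = ⌊$185,880 × 150%/7⌋ = $39,831; SL = ⌊$165,780/7⌋ = $23,682 → take DB $39,831. Book value $146,049.
Year 2: DB = ⌊$146,049 × 150%/7⌋ = $31,296; SL = ⌊$125,949/6⌋ = $20,991 → take DB $31,296. Book value $114,753.
Year 3: DB = ⌊$114,753 × 150%/7⌋ = $24,589; SL = ⌊$94,653/5⌋ = $18,930 → take DB $24,589. Book value $90,164.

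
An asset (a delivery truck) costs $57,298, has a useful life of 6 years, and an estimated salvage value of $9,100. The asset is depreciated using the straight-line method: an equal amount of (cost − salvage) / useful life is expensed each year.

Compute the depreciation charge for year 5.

$8,033

Depreciable base = $57,298 − $9,100 = $48,198.
Annual expense = $48,198 / 6 = $8,033.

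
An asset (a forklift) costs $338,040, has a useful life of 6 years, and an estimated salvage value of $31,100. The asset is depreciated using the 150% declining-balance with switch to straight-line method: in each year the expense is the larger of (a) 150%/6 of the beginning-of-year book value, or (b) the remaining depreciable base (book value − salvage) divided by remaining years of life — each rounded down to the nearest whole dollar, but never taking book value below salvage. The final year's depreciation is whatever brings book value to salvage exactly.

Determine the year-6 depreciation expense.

$37,171

Depreciable base = $338,040 − $31,100 = $306,940.
Year 1: DB = ⌊$338,040 × 150%/6⌋ = $84,510; SL = ⌊$306,940/6⌋ = $51,156 → take DB $84,510. Book value $253,530.
Year 2: DB = ⌊$253,530 × 150%/6⌋ = $63,382; SL = ⌊$222,430/5⌋ = $44,486 → take DB $63,382. Book value $190,148.
Year 3: DB = ⌊$190,148 × 150%/6⌋ = $47,537; SL = ⌊$159,048/4⌋ = $39,762 → take DB $47,537. Book value $142,611.
Year 4: DB = ⌊$142,611 × 150%/6⌋ = $35,652; SL = ⌊$111,511/3⌋ = $37,170 → take SL $37,170. Book value $105,441.
Year 5: DB = ⌊$105,441 × 150%/6⌋ = $26,360; SL = ⌊$74,341/2⌋ = $37,170 → take SL $37,170. Book value $68,271.
Year 6 (final): $68,271 − $31,100 = $37,171. Book value $31,100.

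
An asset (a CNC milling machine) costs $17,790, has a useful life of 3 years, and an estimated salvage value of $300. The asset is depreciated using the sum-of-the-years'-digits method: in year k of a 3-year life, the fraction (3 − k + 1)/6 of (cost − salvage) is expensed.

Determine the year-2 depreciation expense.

Depreciable base = $17,790 − $300 = $17,490.
Sum of the years' digits = 3+2+1 = 6.
Year 1: $17,490 × 3/6 = $8,745. Book value $9,045.
Year 2: $17,490 × 2/6 = $5,830. Book value $3,215.

$5,830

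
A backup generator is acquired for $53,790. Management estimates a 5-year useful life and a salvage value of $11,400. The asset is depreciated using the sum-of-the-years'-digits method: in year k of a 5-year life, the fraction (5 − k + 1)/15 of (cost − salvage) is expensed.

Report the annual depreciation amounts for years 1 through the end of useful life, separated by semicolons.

Depreciable base = $53,790 − $11,400 = $42,390.
Sum of the years' digits = 5+4+3+2+1 = 15.
Year 1: $42,390 × 5/15 = $14,130. Book value $39,660.
Year 2: $42,390 × 4/15 = $11,304. Book value $28,356.
Year 3: $42,390 × 3/15 = $8,478. Book value $19,878.
Year 4: $42,390 × 2/15 = $5,652. Book value $14,226.
Year 5: $42,390 × 1/15 = $2,826. Book value $11,400.

$14,130; $11,304; $8,478; $5,652; $2,826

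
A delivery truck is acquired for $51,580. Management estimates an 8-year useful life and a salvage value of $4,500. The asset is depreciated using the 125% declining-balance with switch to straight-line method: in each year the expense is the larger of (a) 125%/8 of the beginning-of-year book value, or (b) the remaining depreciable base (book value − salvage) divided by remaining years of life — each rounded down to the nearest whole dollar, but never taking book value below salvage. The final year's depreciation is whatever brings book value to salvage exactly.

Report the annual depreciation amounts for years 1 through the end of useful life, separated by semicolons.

Depreciable base = $51,580 − $4,500 = $47,080.
Year 1: DB = ⌊$51,580 × 125%/8⌋ = $8,059; SL = ⌊$47,080/8⌋ = $5,885 → take DB $8,059. Book value $43,521.
Year 2: DB = ⌊$43,521 × 125%/8⌋ = $6,800; SL = ⌊$39,021/7⌋ = $5,574 → take DB $6,800. Book value $36,721.
Year 3: DB = ⌊$36,721 × 125%/8⌋ = $5,737; SL = ⌊$32,221/6⌋ = $5,370 → take DB $5,737. Book value $30,984.
Year 4: DB = ⌊$30,984 × 125%/8⌋ = $4,841; SL = ⌊$26,484/5⌋ = $5,296 → take SL $5,296. Book value $25,688.
Year 5: DB = ⌊$25,688 × 125%/8⌋ = $4,013; SL = ⌊$21,188/4⌋ = $5,297 → take SL $5,297. Book value $20,391.
Year 6: DB = ⌊$20,391 × 125%/8⌋ = $3,186; SL = ⌊$15,891/3⌋ = $5,297 → take SL $5,297. Book value $15,094.
Year 7: DB = ⌊$15,094 × 125%/8⌋ = $2,358; SL = ⌊$10,594/2⌋ = $5,297 → take SL $5,297. Book value $9,797.
Year 8 (final): $9,797 − $4,500 = $5,297. Book value $4,500.

$8,059; $6,800; $5,737; $5,296; $5,297; $5,297; $5,297; $5,297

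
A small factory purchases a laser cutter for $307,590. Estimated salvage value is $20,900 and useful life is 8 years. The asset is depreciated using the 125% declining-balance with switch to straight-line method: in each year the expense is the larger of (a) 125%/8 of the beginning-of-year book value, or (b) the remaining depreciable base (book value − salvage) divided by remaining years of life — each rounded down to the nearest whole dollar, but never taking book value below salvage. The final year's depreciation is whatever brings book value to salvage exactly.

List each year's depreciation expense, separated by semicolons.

Depreciable base = $307,590 − $20,900 = $286,690.
Year 1: DB = ⌊$307,590 × 125%/8⌋ = $48,060; SL = ⌊$286,690/8⌋ = $35,836 → take DB $48,060. Book value $259,530.
Year 2: DB = ⌊$259,530 × 125%/8⌋ = $40,551; SL = ⌊$238,630/7⌋ = $34,090 → take DB $40,551. Book value $218,979.
Year 3: DB = ⌊$218,979 × 125%/8⌋ = $34,215; SL = ⌊$198,079/6⌋ = $33,013 → take DB $34,215. Book value $184,764.
Year 4: DB = ⌊$184,764 × 125%/8⌋ = $28,869; SL = ⌊$163,864/5⌋ = $32,772 → take SL $32,772. Book value $151,992.
Year 5: DB = ⌊$151,992 × 125%/8⌋ = $23,748; SL = ⌊$131,092/4⌋ = $32,773 → take SL $32,773. Book value $119,219.
Year 6: DB = ⌊$119,219 × 125%/8⌋ = $18,627; SL = ⌊$98,319/3⌋ = $32,773 → take SL $32,773. Book value $86,446.
Year 7: DB = ⌊$86,446 × 125%/8⌋ = $13,507; SL = ⌊$65,546/2⌋ = $32,773 → take SL $32,773. Book value $53,673.
Year 8 (final): $53,673 − $20,900 = $32,773. Book value $20,900.

$48,060; $40,551; $34,215; $32,772; $32,773; $32,773; $32,773; $32,773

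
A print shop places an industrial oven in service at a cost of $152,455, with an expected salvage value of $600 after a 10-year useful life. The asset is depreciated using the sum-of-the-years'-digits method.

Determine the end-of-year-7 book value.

$17,166

Depreciable base = $152,455 − $600 = $151,855.
Sum of the years' digits = 10+9+8+7+6+5+4+3+2+1 = 55.
Year 1: $151,855 × 10/55 = $27,610. Book value $124,845.
Year 2: $151,855 × 9/55 = $24,849. Book value $99,996.
Year 3: $151,855 × 8/55 = $22,088. Book value $77,908.
Year 4: $151,855 × 7/55 = $19,327. Book value $58,581.
Year 5: $151,855 × 6/55 = $16,566. Book value $42,015.
Year 6: $151,855 × 5/55 = $13,805. Book value $28,210.
Year 7: $151,855 × 4/55 = $11,044. Book value $17,166.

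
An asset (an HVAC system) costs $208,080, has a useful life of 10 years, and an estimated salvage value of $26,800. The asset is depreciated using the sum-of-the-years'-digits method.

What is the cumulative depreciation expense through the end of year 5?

$131,840

Depreciable base = $208,080 − $26,800 = $181,280.
Sum of the years' digits = 10+9+8+7+6+5+4+3+2+1 = 55.
Year 1: $181,280 × 10/55 = $32,960. Book value $175,120.
Year 2: $181,280 × 9/55 = $29,664. Book value $145,456.
Year 3: $181,280 × 8/55 = $26,368. Book value $119,088.
Year 4: $181,280 × 7/55 = $23,072. Book value $96,016.
Year 5: $181,280 × 6/55 = $19,776. Book value $76,240.
Accumulated through year 5 = $208,080 − $76,240 = $131,840.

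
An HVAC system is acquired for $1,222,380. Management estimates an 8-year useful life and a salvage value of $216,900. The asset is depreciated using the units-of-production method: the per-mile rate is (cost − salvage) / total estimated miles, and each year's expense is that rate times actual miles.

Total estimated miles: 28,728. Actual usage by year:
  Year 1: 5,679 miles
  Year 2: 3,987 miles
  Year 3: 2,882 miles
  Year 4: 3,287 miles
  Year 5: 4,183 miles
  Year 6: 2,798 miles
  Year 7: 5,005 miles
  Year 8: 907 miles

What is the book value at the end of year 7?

Depreciable base = $1,222,380 − $216,900 = $1,005,480.
Rate = $1,005,480 / 28,728 miles = $35 per mile.
Year 1: 5,679 × $35 = $198,765. Book value $1,023,615.
Year 2: 3,987 × $35 = $139,545. Book value $884,070.
Year 3: 2,882 × $35 = $100,870. Book value $783,200.
Year 4: 3,287 × $35 = $115,045. Book value $668,155.
Year 5: 4,183 × $35 = $146,405. Book value $521,750.
Year 6: 2,798 × $35 = $97,930. Book value $423,820.
Year 7: 5,005 × $35 = $175,175. Book value $248,645.

$248,645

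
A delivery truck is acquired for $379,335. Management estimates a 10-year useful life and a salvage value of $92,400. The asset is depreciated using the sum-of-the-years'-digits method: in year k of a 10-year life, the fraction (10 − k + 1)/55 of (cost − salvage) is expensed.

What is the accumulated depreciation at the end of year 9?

Depreciable base = $379,335 − $92,400 = $286,935.
Sum of the years' digits = 10+9+8+7+6+5+4+3+2+1 = 55.
Year 1: $286,935 × 10/55 = $52,170. Book value $327,165.
Year 2: $286,935 × 9/55 = $46,953. Book value $280,212.
Year 3: $286,935 × 8/55 = $41,736. Book value $238,476.
Year 4: $286,935 × 7/55 = $36,519. Book value $201,957.
Year 5: $286,935 × 6/55 = $31,302. Book value $170,655.
Year 6: $286,935 × 5/55 = $26,085. Book value $144,570.
Year 7: $286,935 × 4/55 = $20,868. Book value $123,702.
Year 8: $286,935 × 3/55 = $15,651. Book value $108,051.
Year 9: $286,935 × 2/55 = $10,434. Book value $97,617.
Accumulated through year 9 = $379,335 − $97,617 = $281,718.

$281,718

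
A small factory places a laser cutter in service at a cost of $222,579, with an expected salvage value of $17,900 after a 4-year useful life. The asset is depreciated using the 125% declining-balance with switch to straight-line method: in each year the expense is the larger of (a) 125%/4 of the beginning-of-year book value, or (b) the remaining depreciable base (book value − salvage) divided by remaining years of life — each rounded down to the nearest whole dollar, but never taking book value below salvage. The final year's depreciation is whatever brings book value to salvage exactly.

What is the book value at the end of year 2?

$105,204

Depreciable base = $222,579 − $17,900 = $204,679.
Year 1: DB = ⌊$222,579 × 125%/4⌋ = $69,555; SL = ⌊$204,679/4⌋ = $51,169 → take DB $69,555. Book value $153,024.
Year 2: DB = ⌊$153,024 × 125%/4⌋ = $47,820; SL = ⌊$135,124/3⌋ = $45,041 → take DB $47,820. Book value $105,204.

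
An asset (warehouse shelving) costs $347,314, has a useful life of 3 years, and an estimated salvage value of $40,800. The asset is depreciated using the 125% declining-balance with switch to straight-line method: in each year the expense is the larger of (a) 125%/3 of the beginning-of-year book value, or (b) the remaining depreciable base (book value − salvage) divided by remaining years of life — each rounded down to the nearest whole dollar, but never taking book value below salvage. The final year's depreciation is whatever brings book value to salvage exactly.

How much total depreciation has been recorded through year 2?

Depreciable base = $347,314 − $40,800 = $306,514.
Year 1: DB = ⌊$347,314 × 125%/3⌋ = $144,714; SL = ⌊$306,514/3⌋ = $102,171 → take DB $144,714. Book value $202,600.
Year 2: DB = ⌊$202,600 × 125%/3⌋ = $84,416; SL = ⌊$161,800/2⌋ = $80,900 → take DB $84,416. Book value $118,184.
Accumulated through year 2 = $347,314 − $118,184 = $229,130.

$229,130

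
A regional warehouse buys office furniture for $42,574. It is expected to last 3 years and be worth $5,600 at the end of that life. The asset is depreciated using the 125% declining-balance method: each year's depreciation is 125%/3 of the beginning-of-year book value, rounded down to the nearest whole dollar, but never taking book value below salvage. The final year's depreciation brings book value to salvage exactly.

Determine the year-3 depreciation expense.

Depreciable base = $42,574 − $5,600 = $36,974.
Year 1: ⌊$42,574 × 125%/3⌋ = $17,739. Book value $24,835.
Year 2: ⌊$24,835 × 125%/3⌋ = $10,347. Book value $14,488.
Year 3 (final): $14,488 − $5,600 = $8,888. Book value $5,600.

$8,888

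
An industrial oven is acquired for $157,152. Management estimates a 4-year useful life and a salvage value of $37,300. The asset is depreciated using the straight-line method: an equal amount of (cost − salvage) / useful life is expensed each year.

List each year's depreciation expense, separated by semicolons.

$29,963; $29,963; $29,963; $29,963

Depreciable base = $157,152 − $37,300 = $119,852.
Annual expense = $119,852 / 4 = $29,963.
End of year 1: book value $127,189.
End of year 2: book value $97,226.
End of year 3: book value $67,263.
End of year 4: book value $37,300.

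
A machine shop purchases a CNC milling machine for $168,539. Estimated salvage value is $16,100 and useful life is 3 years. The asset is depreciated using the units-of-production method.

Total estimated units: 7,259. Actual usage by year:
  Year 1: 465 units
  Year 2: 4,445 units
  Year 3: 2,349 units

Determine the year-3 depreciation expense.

Depreciable base = $168,539 − $16,100 = $152,439.
Rate = $152,439 / 7,259 units = $21 per unit.
Year 1: 465 × $21 = $9,765. Book value $158,774.
Year 2: 4,445 × $21 = $93,345. Book value $65,429.
Year 3: 2,349 × $21 = $49,329. Book value $16,100.

$49,329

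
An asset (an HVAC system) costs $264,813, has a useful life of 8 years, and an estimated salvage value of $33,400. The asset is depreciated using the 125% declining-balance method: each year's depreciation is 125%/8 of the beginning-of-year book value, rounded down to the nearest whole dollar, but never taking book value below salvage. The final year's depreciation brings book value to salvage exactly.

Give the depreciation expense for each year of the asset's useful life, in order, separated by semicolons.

$41,377; $34,911; $29,457; $24,854; $20,970; $17,694; $14,929; $47,221

Depreciable base = $264,813 − $33,400 = $231,413.
Year 1: ⌊$264,813 × 125%/8⌋ = $41,377. Book value $223,436.
Year 2: ⌊$223,436 × 125%/8⌋ = $34,911. Book value $188,525.
Year 3: ⌊$188,525 × 125%/8⌋ = $29,457. Book value $159,068.
Year 4: ⌊$159,068 × 125%/8⌋ = $24,854. Book value $134,214.
Year 5: ⌊$134,214 × 125%/8⌋ = $20,970. Book value $113,244.
Year 6: ⌊$113,244 × 125%/8⌋ = $17,694. Book value $95,550.
Year 7: ⌊$95,550 × 125%/8⌋ = $14,929. Book value $80,621.
Year 8 (final): $80,621 − $33,400 = $47,221. Book value $33,400.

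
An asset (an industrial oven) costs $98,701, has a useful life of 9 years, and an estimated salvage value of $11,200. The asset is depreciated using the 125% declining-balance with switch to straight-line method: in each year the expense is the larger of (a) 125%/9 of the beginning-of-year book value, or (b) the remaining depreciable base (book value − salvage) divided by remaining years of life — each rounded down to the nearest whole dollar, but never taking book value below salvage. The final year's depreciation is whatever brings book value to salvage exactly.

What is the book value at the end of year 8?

$19,815

Depreciable base = $98,701 − $11,200 = $87,501.
Year 1: DB = ⌊$98,701 × 125%/9⌋ = $13,708; SL = ⌊$87,501/9⌋ = $9,722 → take DB $13,708. Book value $84,993.
Year 2: DB = ⌊$84,993 × 125%/9⌋ = $11,804; SL = ⌊$73,793/8⌋ = $9,224 → take DB $11,804. Book value $73,189.
Year 3: DB = ⌊$73,189 × 125%/9⌋ = $10,165; SL = ⌊$61,989/7⌋ = $8,855 → take DB $10,165. Book value $63,024.
Year 4: DB = ⌊$63,024 × 125%/9⌋ = $8,753; SL = ⌊$51,824/6⌋ = $8,637 → take DB $8,753. Book value $54,271.
Year 5: DB = ⌊$54,271 × 125%/9⌋ = $7,537; SL = ⌊$43,071/5⌋ = $8,614 → take SL $8,614. Book value $45,657.
Year 6: DB = ⌊$45,657 × 125%/9⌋ = $6,341; SL = ⌊$34,457/4⌋ = $8,614 → take SL $8,614. Book value $37,043.
Year 7: DB = ⌊$37,043 × 125%/9⌋ = $5,144; SL = ⌊$25,843/3⌋ = $8,614 → take SL $8,614. Book value $28,429.
Year 8: DB = ⌊$28,429 × 125%/9⌋ = $3,948; SL = ⌊$17,229/2⌋ = $8,614 → take SL $8,614. Book value $19,815.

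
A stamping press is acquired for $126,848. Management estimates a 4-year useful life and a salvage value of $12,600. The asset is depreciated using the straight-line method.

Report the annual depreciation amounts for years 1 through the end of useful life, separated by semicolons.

$28,562; $28,562; $28,562; $28,562

Depreciable base = $126,848 − $12,600 = $114,248.
Annual expense = $114,248 / 4 = $28,562.
End of year 1: book value $98,286.
End of year 2: book value $69,724.
End of year 3: book value $41,162.
End of year 4: book value $12,600.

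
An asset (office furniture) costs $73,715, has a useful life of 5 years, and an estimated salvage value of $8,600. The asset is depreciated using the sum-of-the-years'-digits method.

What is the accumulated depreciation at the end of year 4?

$60,774

Depreciable base = $73,715 − $8,600 = $65,115.
Sum of the years' digits = 5+4+3+2+1 = 15.
Year 1: $65,115 × 5/15 = $21,705. Book value $52,010.
Year 2: $65,115 × 4/15 = $17,364. Book value $34,646.
Year 3: $65,115 × 3/15 = $13,023. Book value $21,623.
Year 4: $65,115 × 2/15 = $8,682. Book value $12,941.
Accumulated through year 4 = $73,715 − $12,941 = $60,774.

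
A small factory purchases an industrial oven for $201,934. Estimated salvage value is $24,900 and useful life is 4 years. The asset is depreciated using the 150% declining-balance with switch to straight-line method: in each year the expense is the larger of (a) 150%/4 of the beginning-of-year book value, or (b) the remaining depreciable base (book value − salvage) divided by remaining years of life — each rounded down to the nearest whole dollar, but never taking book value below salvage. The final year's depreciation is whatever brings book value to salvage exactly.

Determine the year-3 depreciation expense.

$29,580

Depreciable base = $201,934 − $24,900 = $177,034.
Year 1: DB = ⌊$201,934 × 150%/4⌋ = $75,725; SL = ⌊$177,034/4⌋ = $44,258 → take DB $75,725. Book value $126,209.
Year 2: DB = ⌊$126,209 × 150%/4⌋ = $47,328; SL = ⌊$101,309/3⌋ = $33,769 → take DB $47,328. Book value $78,881.
Year 3: DB = ⌊$78,881 × 150%/4⌋ = $29,580; SL = ⌊$53,981/2⌋ = $26,990 → take DB $29,580. Book value $49,301.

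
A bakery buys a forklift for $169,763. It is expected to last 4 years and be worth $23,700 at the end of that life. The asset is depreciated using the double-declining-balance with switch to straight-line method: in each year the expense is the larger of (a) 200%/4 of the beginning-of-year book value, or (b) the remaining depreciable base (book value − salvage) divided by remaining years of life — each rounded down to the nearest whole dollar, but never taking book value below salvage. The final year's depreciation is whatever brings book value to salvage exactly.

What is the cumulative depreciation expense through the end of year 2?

$127,322

Depreciable base = $169,763 − $23,700 = $146,063.
Year 1: DB = ⌊$169,763 × 200%/4⌋ = $84,881; SL = ⌊$146,063/4⌋ = $36,515 → take DB $84,881. Book value $84,882.
Year 2: DB = ⌊$84,882 × 200%/4⌋ = $42,441; SL = ⌊$61,182/3⌋ = $20,394 → take DB $42,441. Book value $42,441.
Accumulated through year 2 = $169,763 − $42,441 = $127,322.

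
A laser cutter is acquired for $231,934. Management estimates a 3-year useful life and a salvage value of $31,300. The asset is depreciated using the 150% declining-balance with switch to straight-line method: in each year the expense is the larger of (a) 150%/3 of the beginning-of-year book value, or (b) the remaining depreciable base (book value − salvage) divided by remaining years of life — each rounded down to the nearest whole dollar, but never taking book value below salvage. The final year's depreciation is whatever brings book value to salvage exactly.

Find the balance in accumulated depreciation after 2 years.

$173,950

Depreciable base = $231,934 − $31,300 = $200,634.
Year 1: DB = ⌊$231,934 × 150%/3⌋ = $115,967; SL = ⌊$200,634/3⌋ = $66,878 → take DB $115,967. Book value $115,967.
Year 2: DB = ⌊$115,967 × 150%/3⌋ = $57,983; SL = ⌊$84,667/2⌋ = $42,333 → take DB $57,983. Book value $57,984.
Accumulated through year 2 = $231,934 − $57,984 = $173,950.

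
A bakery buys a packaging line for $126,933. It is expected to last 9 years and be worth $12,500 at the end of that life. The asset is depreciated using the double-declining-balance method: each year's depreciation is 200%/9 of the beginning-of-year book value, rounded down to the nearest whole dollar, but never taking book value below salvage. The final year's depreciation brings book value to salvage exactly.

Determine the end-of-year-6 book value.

Depreciable base = $126,933 − $12,500 = $114,433.
Year 1: ⌊$126,933 × 200%/9⌋ = $28,207. Book value $98,726.
Year 2: ⌊$98,726 × 200%/9⌋ = $21,939. Book value $76,787.
Year 3: ⌊$76,787 × 200%/9⌋ = $17,063. Book value $59,724.
Year 4: ⌊$59,724 × 200%/9⌋ = $13,272. Book value $46,452.
Year 5: ⌊$46,452 × 200%/9⌋ = $10,322. Book value $36,130.
Year 6: ⌊$36,130 × 200%/9⌋ = $8,028. Book value $28,102.

$28,102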